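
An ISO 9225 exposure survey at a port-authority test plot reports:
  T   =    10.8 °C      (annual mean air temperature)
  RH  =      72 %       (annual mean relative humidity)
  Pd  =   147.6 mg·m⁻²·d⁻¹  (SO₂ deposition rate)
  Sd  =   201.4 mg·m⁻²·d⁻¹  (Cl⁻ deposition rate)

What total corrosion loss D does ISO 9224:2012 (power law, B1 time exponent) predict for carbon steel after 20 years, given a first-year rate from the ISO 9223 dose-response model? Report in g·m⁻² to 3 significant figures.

carbon steel: T>10 °C ⇒ hinge -0.054·(10.8−10) = -0.0432
  SO₂ term: 1.77·147.6^0.52·exp(0.02·72-0.0432) = 96.06
  Sd branch = 0.102·Sd^0.62·e^(0.033·RH+0.04·T) = 45.35 μm/a
  sum: 96.06 + 45.35 → r_corr = 141.4 μm/a
Long-term exponent b (ISO 9224 Table 2, B1) = 0.523
  D(20) = 141.4 × 20^0.523 = 141.4 × 4.791 = 677.5 μm
  Mass loss = 677.5 μm × 7.85 g/cm³ = 5318 g·m⁻²

D(20) = 5.32e+03 g·m⁻²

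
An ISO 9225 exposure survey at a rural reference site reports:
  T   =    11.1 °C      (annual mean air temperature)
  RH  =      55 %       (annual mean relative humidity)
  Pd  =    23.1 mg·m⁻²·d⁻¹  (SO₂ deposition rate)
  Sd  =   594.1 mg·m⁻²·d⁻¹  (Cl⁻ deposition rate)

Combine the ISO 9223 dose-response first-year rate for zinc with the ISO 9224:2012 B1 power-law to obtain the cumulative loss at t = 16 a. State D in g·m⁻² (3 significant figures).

zinc: f(T) = -0.071·(T−10) [T>10 °C] = -0.0781
  sulphur-dioxide contribution → 0.5962 μm/a
  chloride contribution → 2.661 μm/a
  ⇒ r_corr(zinc) = 3.257 μm/a
ISO 9224: D(t) = r_corr · t^b with b = 0.813 (zinc, B1)
  D(16) = 3.257 × 16^0.813 = 3.257 × 9.527 = 31.03 μm
  Mass loss = 31.03 μm × 7.14 g/cm³ = 221.5 g·m⁻²

D(16) = 222 g·m⁻²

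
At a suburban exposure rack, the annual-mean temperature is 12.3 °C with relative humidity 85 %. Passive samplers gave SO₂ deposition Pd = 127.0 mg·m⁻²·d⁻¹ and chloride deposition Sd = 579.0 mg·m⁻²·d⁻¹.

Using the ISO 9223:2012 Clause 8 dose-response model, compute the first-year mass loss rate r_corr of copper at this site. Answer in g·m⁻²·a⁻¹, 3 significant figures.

r_corr = 40.9 g·m⁻²·a⁻¹

copper: f(T) = -0.080·(T−10) [T>10 °C] = -0.1840
  Pd branch = 0.0053·Pd^0.26·e^(0.059·RH+f) = 2.341 μm/a
  Cl⁻ term: 0.01025·579.0^0.27·exp(0.036·85+0.049·12.3) = 2.225
  sum: 2.341 + 2.225 → r_corr = 4.566 μm/a
Convert to mass loss: 4.566 μm/a × 8.96 g/cm³ = 40.91 g·m⁻²·a⁻¹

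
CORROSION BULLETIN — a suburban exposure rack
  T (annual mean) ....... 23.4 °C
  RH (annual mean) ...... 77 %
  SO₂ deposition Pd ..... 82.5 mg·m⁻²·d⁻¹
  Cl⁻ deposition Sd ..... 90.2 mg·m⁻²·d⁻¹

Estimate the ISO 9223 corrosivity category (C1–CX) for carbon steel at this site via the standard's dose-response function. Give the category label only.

carbon steel: T>10 °C ⇒ hinge -0.054·(23.4−10) = -0.7236
  Pd branch = 1.77·Pd^0.52·e^(0.02·RH+f) = 39.73 μm/a
  Sd branch = 0.102·Sd^0.62·e^(0.033·RH+0.04·T) = 53.81 μm/a
  r_corr = 39.73 + 53.81 = 93.54 μm/a
ISO 9223 Table 2 (carbon steel): 80 < 93.5 ≤ 200 μm/a ⇒ C5

C5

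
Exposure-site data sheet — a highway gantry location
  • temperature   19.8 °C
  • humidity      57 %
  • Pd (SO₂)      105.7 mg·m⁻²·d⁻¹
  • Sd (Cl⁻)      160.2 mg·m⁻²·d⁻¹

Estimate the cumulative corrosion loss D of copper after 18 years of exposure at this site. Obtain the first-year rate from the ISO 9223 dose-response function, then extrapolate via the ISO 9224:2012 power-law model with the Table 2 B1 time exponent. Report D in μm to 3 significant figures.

D(18) = 7.31 μm

copper: f(T) = -0.080·(T−10) [T>10 °C] = -0.7840
  sulphur-dioxide contribution → 0.2347 μm/a
  chloride contribution → 0.8289 μm/a
  ⇒ r_corr(copper) = 1.064 μm/a
Long-term exponent b (ISO 9224 Table 2, B1) = 0.667
  D(18) = 1.064 × 18^0.667 = 1.064 × 6.875 = 7.312 μm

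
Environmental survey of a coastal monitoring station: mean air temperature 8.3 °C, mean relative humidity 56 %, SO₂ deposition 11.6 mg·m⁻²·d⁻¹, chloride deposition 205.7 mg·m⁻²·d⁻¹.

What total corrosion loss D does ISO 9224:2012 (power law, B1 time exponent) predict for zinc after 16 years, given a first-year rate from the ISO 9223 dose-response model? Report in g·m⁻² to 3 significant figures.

D(16) = 110 g·m⁻²

zinc: temperature factor f = +0.038·(-1.7) = -0.0646
  Pd branch = 0.0129·Pd^0.44·e^(0.046·RH+f) = 0.4673 μm/a
  Sd branch = 0.0175·Sd^0.57·e^(0.008·RH+0.085·T) = 1.155 μm/a
  sum: 0.4673 + 1.155 → r_corr = 1.622 μm/a
Power-law: D(16) = r_corr · 16^0.813
  D(16) = 1.622 × 16^0.813 = 1.622 × 9.527 = 15.45 μm
  Mass loss = 15.45 μm × 7.14 g/cm³ = 110.3 g·m⁻²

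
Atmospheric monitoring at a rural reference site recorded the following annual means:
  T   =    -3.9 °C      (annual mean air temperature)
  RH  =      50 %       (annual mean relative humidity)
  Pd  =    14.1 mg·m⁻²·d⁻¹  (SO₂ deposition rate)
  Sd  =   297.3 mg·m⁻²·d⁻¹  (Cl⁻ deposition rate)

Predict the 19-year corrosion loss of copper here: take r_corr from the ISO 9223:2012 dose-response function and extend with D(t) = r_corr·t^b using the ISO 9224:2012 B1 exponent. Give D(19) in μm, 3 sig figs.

copper: f(T) = +0.126·(T−10) [T≤10 °C] = -1.7514
  Pd branch = 0.0053·Pd^0.26·e^(0.059·RH+f) = 0.03496 μm/a
  Cl⁻ term: 0.01025·297.3^0.27·exp(0.036·50+0.049·-3.9) = 0.2384
  sum: 0.03496 + 0.2384 → r_corr = 0.2733 μm/a
ISO 9224: D(t) = r_corr · t^b with b = 0.667 (copper, B1)
  D(19) = 0.2733 × 19^0.667 = 0.2733 × 7.127 = 1.948 μm

D(19) = 1.95 μm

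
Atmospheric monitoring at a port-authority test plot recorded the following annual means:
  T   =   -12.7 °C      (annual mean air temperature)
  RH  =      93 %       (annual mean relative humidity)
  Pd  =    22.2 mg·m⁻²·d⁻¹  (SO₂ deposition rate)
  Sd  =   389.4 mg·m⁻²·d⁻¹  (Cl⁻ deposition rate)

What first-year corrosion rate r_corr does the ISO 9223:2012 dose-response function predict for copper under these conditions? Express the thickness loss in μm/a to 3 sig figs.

r_corr = 0.947 μm/a

copper: T≤10 °C ⇒ hinge +0.126·(-12.7−10) = -2.8602
  sulphur-dioxide contribution → 0.1641 μm/a
  chloride contribution → 0.7832 μm/a
  ⇒ r_corr(copper) = 0.9473 μm/a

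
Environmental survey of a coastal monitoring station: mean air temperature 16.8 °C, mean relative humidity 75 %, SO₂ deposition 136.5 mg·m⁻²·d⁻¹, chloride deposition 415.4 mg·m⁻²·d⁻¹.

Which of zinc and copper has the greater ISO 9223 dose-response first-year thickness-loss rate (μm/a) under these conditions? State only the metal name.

zinc: temperature factor f = -0.071·(6.8) = -0.4828
  sulphur-dioxide contribution → 2.181 μm/a
  chloride contribution → 4.133 μm/a
  total first-year rate 6.315 μm/a
copper: f(T) = -0.080·(T−10) [T>10 °C] = -0.5440
  sulphur-dioxide contribution → 0.9224 μm/a
  chloride contribution → 1.769 μm/a
  total first-year rate 2.692 μm/a
Ordering by μm/a: zinc (6.31) > copper (2.69)

zinc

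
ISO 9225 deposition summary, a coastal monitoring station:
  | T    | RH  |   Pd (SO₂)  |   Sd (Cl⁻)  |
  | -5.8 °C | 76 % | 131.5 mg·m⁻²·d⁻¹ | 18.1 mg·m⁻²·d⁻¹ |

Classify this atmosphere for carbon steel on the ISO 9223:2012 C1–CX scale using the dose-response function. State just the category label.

carbon steel: f(T) = +0.150·(T−10) [T≤10 °C] = -2.3700
  Pd branch = 1.77·Pd^0.52·e^(0.02·RH+f) = 9.565 μm/a
  Cl⁻ term: 0.102·18.1^0.62·exp(0.033·76+0.04·-5.8) = 5.982
  sum: 9.565 + 5.982 → r_corr = 15.55 μm/a
Category bounds: 1.3…25 μm/a bracket r_corr ⇒ C2

C2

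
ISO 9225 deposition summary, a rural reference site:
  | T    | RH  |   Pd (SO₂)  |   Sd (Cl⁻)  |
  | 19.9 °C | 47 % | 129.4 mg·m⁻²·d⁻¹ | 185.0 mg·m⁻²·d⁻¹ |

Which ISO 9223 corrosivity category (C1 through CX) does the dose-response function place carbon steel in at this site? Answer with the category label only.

carbon steel: T>10 °C ⇒ hinge -0.054·(19.9−10) = -0.5346
  sulphur-dioxide contribution → 33.28 μm/a
  chloride contribution → 27.14 μm/a
  total first-year rate 60.42 μm/a
Category bounds: 50…80 μm/a bracket r_corr ⇒ C4

C4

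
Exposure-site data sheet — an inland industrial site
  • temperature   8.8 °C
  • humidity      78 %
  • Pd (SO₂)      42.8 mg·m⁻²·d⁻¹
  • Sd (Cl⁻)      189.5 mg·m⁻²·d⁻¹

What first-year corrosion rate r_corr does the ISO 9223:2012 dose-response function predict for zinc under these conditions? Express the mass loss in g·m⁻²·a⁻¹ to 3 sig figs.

r_corr = 26.4 g·m⁻²·a⁻¹

zinc: f(T) = +0.038·(T−10) [T≤10 °C] = -0.0456
  Pd branch = 0.0129·Pd^0.44·e^(0.046·RH+f) = 2.327 μm/a
  Sd branch = 0.0175·Sd^0.57·e^(0.008·RH+0.085·T) = 1.371 μm/a
  sum: 2.327 + 1.371 → r_corr = 3.699 μm/a
Convert to mass loss: 3.699 μm/a × 7.14 g/cm³ = 26.41 g·m⁻²·a⁻¹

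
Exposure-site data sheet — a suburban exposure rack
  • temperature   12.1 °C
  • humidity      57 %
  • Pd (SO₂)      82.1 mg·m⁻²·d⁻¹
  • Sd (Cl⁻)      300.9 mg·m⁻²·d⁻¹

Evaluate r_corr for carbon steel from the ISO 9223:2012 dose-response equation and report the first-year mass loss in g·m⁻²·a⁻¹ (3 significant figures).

r_corr = 677 g·m⁻²·a⁻¹

carbon steel: temperature factor f = -0.054·(2.1) = -0.1134
  sulphur-dioxide contribution → 48.9 μm/a
  chloride contribution → 37.35 μm/a
  ⇒ r_corr(carbon steel) = 86.25 μm/a
Convert to mass loss: 86.25 μm/a × 7.85 g/cm³ = 677.1 g·m⁻²·a⁻¹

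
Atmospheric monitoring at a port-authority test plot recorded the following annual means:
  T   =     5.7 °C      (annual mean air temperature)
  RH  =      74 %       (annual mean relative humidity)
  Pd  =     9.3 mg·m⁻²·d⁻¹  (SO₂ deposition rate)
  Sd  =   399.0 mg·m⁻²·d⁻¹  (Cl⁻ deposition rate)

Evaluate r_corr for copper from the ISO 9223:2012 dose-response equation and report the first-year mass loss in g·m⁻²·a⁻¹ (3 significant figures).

copper: temperature factor f = +0.126·(-4.3) = -0.5418
  Pd branch = 0.0053·Pd^0.26·e^(0.059·RH+f) = 0.4334 μm/a
  Cl⁻ term: 0.01025·399.0^0.27·exp(0.036·74+0.049·5.7) = 0.98
  r_corr = 0.4334 + 0.98 = 1.413 μm/a
Convert to mass loss: 1.413 μm/a × 8.96 g/cm³ = 12.66 g·m⁻²·a⁻¹

r_corr = 12.7 g·m⁻²·a⁻¹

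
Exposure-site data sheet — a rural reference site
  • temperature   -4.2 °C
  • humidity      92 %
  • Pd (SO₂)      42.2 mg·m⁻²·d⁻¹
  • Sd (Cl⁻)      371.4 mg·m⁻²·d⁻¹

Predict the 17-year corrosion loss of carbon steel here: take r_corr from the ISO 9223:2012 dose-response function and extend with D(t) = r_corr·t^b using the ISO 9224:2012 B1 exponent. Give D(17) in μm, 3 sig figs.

D(17) = 351 μm

carbon steel: f(T) = +0.150·(T−10) [T≤10 °C] = -2.1300
  SO₂ term: 1.77·42.2^0.52·exp(0.02·92-2.1300) = 9.272
  Cl⁻ term: 0.102·371.4^0.62·exp(0.033·92+0.04·-4.2) = 70.38
  sum: 9.272 + 70.38 → r_corr = 79.65 μm/a
Long-term exponent b (ISO 9224 Table 2, B1) = 0.523
  D(17) = 79.65 × 17^0.523 = 79.65 × 4.401 = 350.5 μm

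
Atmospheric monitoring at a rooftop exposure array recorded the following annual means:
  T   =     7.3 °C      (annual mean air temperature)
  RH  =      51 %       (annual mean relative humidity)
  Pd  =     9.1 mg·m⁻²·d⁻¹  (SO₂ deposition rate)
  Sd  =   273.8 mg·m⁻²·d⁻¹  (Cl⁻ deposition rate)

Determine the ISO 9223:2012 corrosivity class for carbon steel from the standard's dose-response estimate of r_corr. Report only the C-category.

C3

carbon steel: temperature factor f = +0.150·(-2.7) = -0.4050
  sulphur-dioxide contribution → 10.32 μm/a
  chloride contribution → 23.85 μm/a
  total first-year rate 34.17 μm/a
ISO 9223 Table 2 (carbon steel): 25 < 34.2 ≤ 50 μm/a ⇒ C3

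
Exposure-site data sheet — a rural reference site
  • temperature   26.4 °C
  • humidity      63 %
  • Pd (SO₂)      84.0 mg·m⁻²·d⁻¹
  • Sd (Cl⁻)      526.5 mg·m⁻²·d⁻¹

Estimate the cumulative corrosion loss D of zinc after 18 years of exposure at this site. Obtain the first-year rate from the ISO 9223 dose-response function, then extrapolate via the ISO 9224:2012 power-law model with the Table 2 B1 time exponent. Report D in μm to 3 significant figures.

zinc: T>10 °C ⇒ hinge -0.071·(26.4−10) = -1.1644
  sulphur-dioxide contribution → 0.5131 μm/a
  chloride contribution → 9.72 μm/a
  ⇒ r_corr(zinc) = 10.23 μm/a
ISO 9224: D(t) = r_corr · t^b with b = 0.813 (zinc, B1)
  D(18) = 10.23 × 18^0.813 = 10.23 × 10.48 = 107.3 μm

D(18) = 107 μm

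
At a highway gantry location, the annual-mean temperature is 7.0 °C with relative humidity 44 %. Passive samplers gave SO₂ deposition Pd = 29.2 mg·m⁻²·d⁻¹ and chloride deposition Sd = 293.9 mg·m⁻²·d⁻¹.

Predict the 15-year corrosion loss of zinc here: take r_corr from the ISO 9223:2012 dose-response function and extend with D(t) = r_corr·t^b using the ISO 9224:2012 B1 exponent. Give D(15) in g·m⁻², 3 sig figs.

D(15) = 99.1 g·m⁻²

zinc: T≤10 °C ⇒ hinge +0.038·(7.0−10) = -0.1140
  sulphur-dioxide contribution → 0.3845 μm/a
  chloride contribution → 1.151 μm/a
  total first-year rate 1.536 μm/a
ISO 9224: D(t) = r_corr · t^b with b = 0.813 (zinc, B1)
  D(15) = 1.536 × 15^0.813 = 1.536 × 9.04 = 13.88 μm
  Mass loss = 13.88 μm × 7.14 g/cm³ = 99.13 g·m⁻²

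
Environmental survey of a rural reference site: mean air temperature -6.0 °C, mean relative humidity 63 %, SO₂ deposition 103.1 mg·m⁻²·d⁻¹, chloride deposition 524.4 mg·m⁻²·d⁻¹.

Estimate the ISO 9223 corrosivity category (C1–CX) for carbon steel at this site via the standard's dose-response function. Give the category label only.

C3

carbon steel: T≤10 °C ⇒ hinge +0.150·(-6.0−10) = -2.4000
  Pd branch = 1.77·Pd^0.52·e^(0.02·RH+f) = 6.306 μm/a
  Cl⁻ term: 0.102·524.4^0.62·exp(0.033·63+0.04·-6.0) = 31.15
  sum: 6.306 + 31.15 → r_corr = 37.46 μm/a
Category bounds: 25…50 μm/a bracket r_corr ⇒ C3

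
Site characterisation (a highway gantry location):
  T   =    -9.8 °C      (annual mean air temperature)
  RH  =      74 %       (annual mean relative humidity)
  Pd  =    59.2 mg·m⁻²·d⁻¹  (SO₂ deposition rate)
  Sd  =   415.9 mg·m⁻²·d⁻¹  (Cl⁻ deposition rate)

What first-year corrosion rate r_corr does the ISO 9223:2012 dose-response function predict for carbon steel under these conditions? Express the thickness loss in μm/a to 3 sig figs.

r_corr = 36.6 μm/a

carbon steel: f(T) = +0.150·(T−10) [T≤10 °C] = -2.9700
  SO₂ term: 1.77·59.2^0.52·exp(0.02·74-2.9700) = 3.33
  Cl⁻ term: 0.102·415.9^0.62·exp(0.033·74+0.04·-9.8) = 33.32
  sum: 3.33 + 33.32 → r_corr = 36.65 μm/a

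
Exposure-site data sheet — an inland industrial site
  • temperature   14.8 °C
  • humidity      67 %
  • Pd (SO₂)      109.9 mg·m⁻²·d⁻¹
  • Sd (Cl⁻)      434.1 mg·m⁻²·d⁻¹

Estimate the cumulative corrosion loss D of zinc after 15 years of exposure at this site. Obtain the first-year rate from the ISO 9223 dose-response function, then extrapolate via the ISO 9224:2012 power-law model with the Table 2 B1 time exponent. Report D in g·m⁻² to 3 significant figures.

zinc: f(T) = -0.071·(T−10) [T>10 °C] = -0.3408
  Pd branch = 0.0129·Pd^0.44·e^(0.046·RH+f) = 1.582 μm/a
  Cl⁻ term: 0.0175·434.1^0.57·exp(0.008·67+0.085·14.8) = 3.354
  sum: 1.582 + 3.354 → r_corr = 4.936 μm/a
Long-term exponent b (ISO 9224 Table 2, B1) = 0.813
  D(15) = 4.936 × 15^0.813 = 4.936 × 9.04 = 44.62 μm
  Mass loss = 44.62 μm × 7.14 g/cm³ = 318.6 g·m⁻²

D(15) = 319 g·m⁻²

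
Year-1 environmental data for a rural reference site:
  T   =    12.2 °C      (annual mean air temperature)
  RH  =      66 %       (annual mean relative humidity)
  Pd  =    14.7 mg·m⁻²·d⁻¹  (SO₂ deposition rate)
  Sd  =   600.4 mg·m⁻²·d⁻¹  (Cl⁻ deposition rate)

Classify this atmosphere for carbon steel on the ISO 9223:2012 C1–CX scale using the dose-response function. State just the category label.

carbon steel: T>10 °C ⇒ hinge -0.054·(12.2−10) = -0.1188
  Pd branch = 1.77·Pd^0.52·e^(0.02·RH+f) = 23.8 μm/a
  Cl⁻ term: 0.102·600.4^0.62·exp(0.033·66+0.04·12.2) = 77.46
  r_corr = 23.8 + 77.46 = 101.3 μm/a
101 μm/a falls in (80, 200] for carbon steel → category C5

C5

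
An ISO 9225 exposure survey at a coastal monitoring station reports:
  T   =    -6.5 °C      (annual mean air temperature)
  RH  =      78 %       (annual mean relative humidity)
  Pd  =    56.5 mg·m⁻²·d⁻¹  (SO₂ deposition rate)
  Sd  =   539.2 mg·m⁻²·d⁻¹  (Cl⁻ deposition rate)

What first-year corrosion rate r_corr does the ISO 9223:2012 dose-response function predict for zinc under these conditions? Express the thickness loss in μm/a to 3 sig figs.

zinc: T≤10 °C ⇒ hinge +0.038·(-6.5−10) = -0.6270
  Pd branch = 0.0129·Pd^0.44·e^(0.046·RH+f) = 1.47 μm/a
  Cl⁻ term: 0.0175·539.2^0.57·exp(0.008·78+0.085·-6.5) = 0.6779
  sum: 1.47 + 0.6779 → r_corr = 2.148 μm/a

r_corr = 2.15 μm/a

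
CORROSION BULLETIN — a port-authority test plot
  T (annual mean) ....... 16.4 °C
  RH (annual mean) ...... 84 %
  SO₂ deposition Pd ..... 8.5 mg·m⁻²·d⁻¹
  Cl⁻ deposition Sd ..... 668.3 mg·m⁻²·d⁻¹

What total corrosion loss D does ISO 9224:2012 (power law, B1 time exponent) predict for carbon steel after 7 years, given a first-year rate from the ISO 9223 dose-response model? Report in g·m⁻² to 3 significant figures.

carbon steel: f(T) = -0.054·(T−10) [T>10 °C] = -0.3456
  SO₂ term: 1.77·8.5^0.52·exp(0.02·84-0.3456) = 20.45
  Cl⁻ term: 0.102·668.3^0.62·exp(0.033·84+0.04·16.4) = 177.4
  r_corr = 20.45 + 177.4 = 197.8 μm/a
Power-law: D(7) = r_corr · 7^0.523
  D(7) = 197.8 × 7^0.523 = 197.8 × 2.767 = 547.3 μm
  Mass loss = 547.3 μm × 7.85 g/cm³ = 4296 g·m⁻²

D(7) = 4.30e+03 g·m⁻²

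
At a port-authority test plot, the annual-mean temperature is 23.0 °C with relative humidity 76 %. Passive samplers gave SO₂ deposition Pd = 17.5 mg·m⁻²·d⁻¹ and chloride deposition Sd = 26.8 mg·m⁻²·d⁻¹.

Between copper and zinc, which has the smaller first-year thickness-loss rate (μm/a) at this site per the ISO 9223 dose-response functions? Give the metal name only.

copper

copper: temperature factor f = -0.080·(13.0) = -1.0400
  sulphur-dioxide contribution → 0.3493 μm/a
  chloride contribution → 1.186 μm/a
  ⇒ r_corr(copper) = 1.535 μm/a
zinc: T>10 °C ⇒ hinge -0.071·(23.0−10) = -0.9230
  sulphur-dioxide contribution → 0.5956 μm/a
  chloride contribution → 1.48 μm/a
  total first-year rate 2.075 μm/a
Ordering by μm/a: zinc (2.08) > copper (1.54)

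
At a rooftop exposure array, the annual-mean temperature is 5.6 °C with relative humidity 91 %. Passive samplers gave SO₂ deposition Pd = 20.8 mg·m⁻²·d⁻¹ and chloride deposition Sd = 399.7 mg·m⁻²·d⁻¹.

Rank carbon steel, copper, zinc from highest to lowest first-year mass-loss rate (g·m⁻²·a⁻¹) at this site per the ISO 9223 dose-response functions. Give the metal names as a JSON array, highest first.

["carbon steel", "zinc", "copper"]

carbon steel: temperature factor f = +0.150·(-4.4) = -0.6600
  SO₂ term: 1.77·20.8^0.52·exp(0.02·91-0.6600) = 27.36
  Sd branch = 0.102·Sd^0.62·e^(0.033·RH+0.04·T) = 105.5 μm/a
  r_corr = 27.36 + 105.5 = 132.8 μm/a
  mass loss = 132.8 μm/a × 7.85 g/cm³ = 1043 g·m⁻²·a⁻¹
copper: temperature factor f = +0.126·(-4.4) = -0.5544
  SO₂ term: 0.0053·20.8^0.26·exp(0.059·91-0.5544) = 1.439
  Cl⁻ term: 0.01025·399.7^0.27·exp(0.036·91+0.049·5.6) = 1.799
  r_corr = 1.439 + 1.799 = 3.238 μm/a
  mass loss = 3.238 μm/a × 8.96 g/cm³ = 29.01 g·m⁻²·a⁻¹
zinc: T≤10 °C ⇒ hinge +0.038·(5.6−10) = -0.1672
  SO₂ term: 0.0129·20.8^0.44·exp(0.046·91-0.1672) = 2.728
  Cl⁻ term: 0.0175·399.7^0.57·exp(0.008·91+0.085·5.6) = 1.774
  r_corr = 2.728 + 1.774 = 4.502 μm/a
  mass loss = 4.502 μm/a × 7.14 g/cm³ = 32.14 g·m⁻²·a⁻¹
Ordering by g·m⁻²·a⁻¹: carbon steel (1040) > zinc (32.1) > copper (29)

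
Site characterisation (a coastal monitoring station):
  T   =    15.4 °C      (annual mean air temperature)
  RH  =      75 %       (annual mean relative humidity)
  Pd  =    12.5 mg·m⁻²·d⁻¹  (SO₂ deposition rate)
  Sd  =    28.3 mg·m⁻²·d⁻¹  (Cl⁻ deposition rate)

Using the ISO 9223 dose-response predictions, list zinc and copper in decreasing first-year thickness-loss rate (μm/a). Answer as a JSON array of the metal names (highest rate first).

["zinc", "copper"]

zinc: T>10 °C ⇒ hinge -0.071·(15.4−10) = -0.3834
  SO₂ term: 0.0129·12.5^0.44·exp(0.046·75-0.3834) = 0.8415
  Sd branch = 0.0175·Sd^0.57·e^(0.008·RH+0.085·T) = 0.7936 μm/a
  sum: 0.8415 + 0.7936 → r_corr = 1.635 μm/a
copper: T>10 °C ⇒ hinge -0.080·(15.4−10) = -0.4320
  SO₂ term: 0.0053·12.5^0.26·exp(0.059·75-0.4320) = 0.5541
  Sd branch = 0.01025·Sd^0.27·e^(0.036·RH+0.049·T) = 0.7999 μm/a
  sum: 0.5541 + 0.7999 → r_corr = 1.354 μm/a
Ordering by μm/a: zinc (1.64) > copper (1.35)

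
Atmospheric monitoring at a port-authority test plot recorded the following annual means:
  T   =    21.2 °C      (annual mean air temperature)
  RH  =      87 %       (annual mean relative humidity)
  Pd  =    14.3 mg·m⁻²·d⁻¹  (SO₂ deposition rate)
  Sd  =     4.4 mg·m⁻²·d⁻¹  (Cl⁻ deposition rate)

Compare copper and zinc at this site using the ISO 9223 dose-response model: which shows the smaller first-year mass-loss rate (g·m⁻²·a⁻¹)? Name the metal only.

zinc

copper: T>10 °C ⇒ hinge -0.080·(21.2−10) = -0.8960
  SO₂ term: 0.0053·14.3^0.26·exp(0.059·87-0.8960) = 0.7324
  Sd branch = 0.01025·Sd^0.27·e^(0.036·RH+0.049·T) = 0.9904 μm/a
  sum: 0.7324 + 0.9904 → r_corr = 1.723 μm/a
  mass loss = 1.723 μm/a × 8.96 g/cm³ = 15.44 g·m⁻²·a⁻¹
zinc: temperature factor f = -0.071·(11.2) = -0.7952
  Pd branch = 0.0129·Pd^0.44·e^(0.046·RH+f) = 1.027 μm/a
  Sd branch = 0.0175·Sd^0.57·e^(0.008·RH+0.085·T) = 0.4951 μm/a
  r_corr = 1.027 + 0.4951 = 1.522 μm/a
  mass loss = 1.522 μm/a × 7.14 g/cm³ = 10.87 g·m⁻²·a⁻¹
Ordering by g·m⁻²·a⁻¹: copper (15.4) > zinc (10.9)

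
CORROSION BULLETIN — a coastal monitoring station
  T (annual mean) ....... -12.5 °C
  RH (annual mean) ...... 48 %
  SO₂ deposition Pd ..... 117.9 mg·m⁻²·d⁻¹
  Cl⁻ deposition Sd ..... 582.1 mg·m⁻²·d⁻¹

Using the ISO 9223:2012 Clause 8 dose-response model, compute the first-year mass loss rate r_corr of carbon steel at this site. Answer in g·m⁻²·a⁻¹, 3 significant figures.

r_corr = 137 g·m⁻²·a⁻¹

carbon steel: T≤10 °C ⇒ hinge +0.150·(-12.5−10) = -3.3750
  sulphur-dioxide contribution → 1.889 μm/a
  chloride contribution → 15.62 μm/a
  ⇒ r_corr(carbon steel) = 17.51 μm/a
Convert to mass loss: 17.51 μm/a × 7.85 g/cm³ = 137.4 g·m⁻²·a⁻¹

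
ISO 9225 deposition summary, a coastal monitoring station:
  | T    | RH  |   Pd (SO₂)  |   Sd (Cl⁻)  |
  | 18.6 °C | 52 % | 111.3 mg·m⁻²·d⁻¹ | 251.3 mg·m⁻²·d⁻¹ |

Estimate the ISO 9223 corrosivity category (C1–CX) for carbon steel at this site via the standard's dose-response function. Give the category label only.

carbon steel: f(T) = -0.054·(T−10) [T>10 °C] = -0.4644
  SO₂ term: 1.77·111.3^0.52·exp(0.02·52-0.4644) = 36.49
  Cl⁻ term: 0.102·251.3^0.62·exp(0.033·52+0.04·18.6) = 36.74
  sum: 36.49 + 36.74 → r_corr = 73.22 μm/a
Category bounds: 50…80 μm/a bracket r_corr ⇒ C4

C4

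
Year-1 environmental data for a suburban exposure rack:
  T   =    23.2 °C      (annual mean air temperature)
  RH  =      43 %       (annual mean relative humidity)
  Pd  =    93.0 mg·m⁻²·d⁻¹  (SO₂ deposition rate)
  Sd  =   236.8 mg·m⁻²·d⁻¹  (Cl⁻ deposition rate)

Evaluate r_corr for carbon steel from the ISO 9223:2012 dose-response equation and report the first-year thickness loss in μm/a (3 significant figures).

r_corr = 53.3 μm/a

carbon steel: temperature factor f = -0.054·(13.2) = -0.7128
  Pd branch = 1.77·Pd^0.52·e^(0.02·RH+f) = 21.65 μm/a
  Sd branch = 0.102·Sd^0.62·e^(0.033·RH+0.04·T) = 31.62 μm/a
  sum: 21.65 + 31.62 → r_corr = 53.28 μm/a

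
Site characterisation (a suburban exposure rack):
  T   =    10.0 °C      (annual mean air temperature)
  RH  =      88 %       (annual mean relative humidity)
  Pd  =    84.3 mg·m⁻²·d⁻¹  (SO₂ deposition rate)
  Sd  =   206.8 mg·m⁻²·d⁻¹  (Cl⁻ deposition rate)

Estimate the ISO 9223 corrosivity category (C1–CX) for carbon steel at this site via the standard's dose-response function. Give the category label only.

carbon steel: f(T) = +0.150·(T−10) [T≤10 °C] = +0.0000
  Pd branch = 1.77·Pd^0.52·e^(0.02·RH+f) = 103.2 μm/a
  Cl⁻ term: 0.102·206.8^0.62·exp(0.033·88+0.04·10.0) = 75.71
  r_corr = 103.2 + 75.71 = 178.9 μm/a
179 μm/a falls in (80, 200] for carbon steel → category C5

C5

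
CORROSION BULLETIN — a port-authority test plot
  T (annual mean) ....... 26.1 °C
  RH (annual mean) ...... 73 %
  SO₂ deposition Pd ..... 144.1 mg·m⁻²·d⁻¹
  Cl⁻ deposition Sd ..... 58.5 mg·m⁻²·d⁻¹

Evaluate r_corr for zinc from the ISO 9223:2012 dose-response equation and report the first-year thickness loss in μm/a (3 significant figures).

zinc: T>10 °C ⇒ hinge -0.071·(26.1−10) = -1.1431
  Pd branch = 0.0129·Pd^0.44·e^(0.046·RH+f) = 1.053 μm/a
  Cl⁻ term: 0.0175·58.5^0.57·exp(0.008·73+0.085·26.1) = 2.934
  sum: 1.053 + 2.934 → r_corr = 3.987 μm/a

r_corr = 3.99 μm/a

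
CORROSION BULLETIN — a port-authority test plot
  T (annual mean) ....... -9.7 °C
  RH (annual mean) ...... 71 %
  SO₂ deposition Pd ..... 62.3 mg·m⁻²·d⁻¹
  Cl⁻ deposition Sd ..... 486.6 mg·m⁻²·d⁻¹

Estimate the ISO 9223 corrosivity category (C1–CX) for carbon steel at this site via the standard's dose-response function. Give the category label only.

C3

carbon steel: temperature factor f = +0.150·(-19.7) = -2.9550
  Pd branch = 1.77·Pd^0.52·e^(0.02·RH+f) = 3.269 μm/a
  Sd branch = 0.102·Sd^0.62·e^(0.033·RH+0.04·T) = 33.4 μm/a
  sum: 3.269 + 33.4 → r_corr = 36.67 μm/a
Category bounds: 25…50 μm/a bracket r_corr ⇒ C3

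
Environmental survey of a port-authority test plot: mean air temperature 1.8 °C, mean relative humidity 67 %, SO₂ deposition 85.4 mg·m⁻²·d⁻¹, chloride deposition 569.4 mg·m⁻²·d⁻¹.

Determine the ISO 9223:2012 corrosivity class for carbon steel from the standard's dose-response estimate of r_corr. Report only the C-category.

carbon steel: T≤10 °C ⇒ hinge +0.150·(1.8−10) = -1.2300
  Pd branch = 1.77·Pd^0.52·e^(0.02·RH+f) = 19.96 μm/a
  Sd branch = 0.102·Sd^0.62·e^(0.033·RH+0.04·T) = 51.1 μm/a
  sum: 19.96 + 51.1 → r_corr = 71.06 μm/a
71.1 μm/a falls in (50, 80] for carbon steel → category C4

C4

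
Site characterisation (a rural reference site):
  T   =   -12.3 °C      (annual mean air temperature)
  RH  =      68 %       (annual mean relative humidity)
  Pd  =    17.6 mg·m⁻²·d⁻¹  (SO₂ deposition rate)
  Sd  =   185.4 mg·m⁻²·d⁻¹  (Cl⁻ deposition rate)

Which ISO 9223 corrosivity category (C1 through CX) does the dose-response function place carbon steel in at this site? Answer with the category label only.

carbon steel: T≤10 °C ⇒ hinge +0.150·(-12.3−10) = -3.3450
  Pd branch = 1.77·Pd^0.52·e^(0.02·RH+f) = 1.08 μm/a
  Cl⁻ term: 0.102·185.4^0.62·exp(0.033·68+0.04·-12.3) = 14.99
  sum: 1.08 + 14.99 → r_corr = 16.07 μm/a
ISO 9223 Table 2 (carbon steel): 1.3 < 16.1 ≤ 25 μm/a ⇒ C2

C2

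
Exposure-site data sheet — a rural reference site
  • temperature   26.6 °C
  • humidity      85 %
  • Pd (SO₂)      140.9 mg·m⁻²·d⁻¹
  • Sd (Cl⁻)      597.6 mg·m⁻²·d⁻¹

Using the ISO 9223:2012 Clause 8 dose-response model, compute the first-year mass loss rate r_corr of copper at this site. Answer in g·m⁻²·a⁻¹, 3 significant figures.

r_corr = 47.4 g·m⁻²·a⁻¹

copper: T>10 °C ⇒ hinge -0.080·(26.6−10) = -1.3280
  sulphur-dioxide contribution → 0.766 μm/a
  chloride contribution → 4.522 μm/a
  ⇒ r_corr(copper) = 5.288 μm/a
Convert to mass loss: 5.288 μm/a × 8.96 g/cm³ = 47.38 g·m⁻²·a⁻¹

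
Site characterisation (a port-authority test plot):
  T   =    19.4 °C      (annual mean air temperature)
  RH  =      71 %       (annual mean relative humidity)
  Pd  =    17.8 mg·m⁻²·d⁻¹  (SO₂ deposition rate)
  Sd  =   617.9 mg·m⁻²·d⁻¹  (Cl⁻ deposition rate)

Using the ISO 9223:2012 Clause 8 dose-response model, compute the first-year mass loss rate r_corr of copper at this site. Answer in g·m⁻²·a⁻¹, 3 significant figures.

copper: temperature factor f = -0.080·(9.4) = -0.7520
  Pd branch = 0.0053·Pd^0.26·e^(0.059·RH+f) = 0.3484 μm/a
  Sd branch = 0.01025·Sd^0.27·e^(0.036·RH+0.049·T) = 1.937 μm/a
  r_corr = 0.3484 + 1.937 = 2.286 μm/a
Convert to mass loss: 2.286 μm/a × 8.96 g/cm³ = 20.48 g·m⁻²·a⁻¹

r_corr = 20.5 g·m⁻²·a⁻¹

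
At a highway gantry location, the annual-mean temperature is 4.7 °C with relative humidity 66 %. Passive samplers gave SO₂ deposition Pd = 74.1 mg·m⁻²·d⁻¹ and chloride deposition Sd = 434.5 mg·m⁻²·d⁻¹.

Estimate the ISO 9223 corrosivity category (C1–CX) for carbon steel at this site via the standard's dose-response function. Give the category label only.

carbon steel: T≤10 °C ⇒ hinge +0.150·(4.7−10) = -0.7950
  Pd branch = 1.77·Pd^0.52·e^(0.02·RH+f) = 28.07 μm/a
  Cl⁻ term: 0.102·434.5^0.62·exp(0.033·66+0.04·4.7) = 46.96
  r_corr = 28.07 + 46.96 = 75.03 μm/a
Category bounds: 50…80 μm/a bracket r_corr ⇒ C4

C4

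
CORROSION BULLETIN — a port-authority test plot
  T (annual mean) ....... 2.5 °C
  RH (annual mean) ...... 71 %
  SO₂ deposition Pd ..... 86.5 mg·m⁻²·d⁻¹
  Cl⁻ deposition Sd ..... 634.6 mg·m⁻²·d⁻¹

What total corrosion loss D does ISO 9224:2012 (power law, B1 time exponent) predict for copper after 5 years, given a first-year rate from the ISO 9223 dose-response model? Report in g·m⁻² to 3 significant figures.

D(5) = 33.7 g·m⁻²

copper: f(T) = +0.126·(T−10) [T≤10 °C] = -0.9450
  SO₂ term: 0.0053·86.5^0.26·exp(0.059·71-0.9450) = 0.4333
  Cl⁻ term: 0.01025·634.6^0.27·exp(0.036·71+0.049·2.5) = 0.8524
  r_corr = 0.4333 + 0.8524 = 1.286 μm/a
Power-law: D(5) = r_corr · 5^0.667
  D(5) = 1.286 × 5^0.667 = 1.286 × 2.926 = 3.761 μm
  Mass loss = 3.761 μm × 8.96 g/cm³ = 33.7 g·m⁻²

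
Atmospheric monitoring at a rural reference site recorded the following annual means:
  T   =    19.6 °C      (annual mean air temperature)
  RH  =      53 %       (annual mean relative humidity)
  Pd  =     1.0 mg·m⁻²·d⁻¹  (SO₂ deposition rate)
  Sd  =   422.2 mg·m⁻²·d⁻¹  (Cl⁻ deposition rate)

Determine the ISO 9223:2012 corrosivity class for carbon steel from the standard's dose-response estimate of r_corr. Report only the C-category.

carbon steel: temperature factor f = -0.054·(9.6) = -0.5184
  sulphur-dioxide contribution → 3.042 μm/a
  chloride contribution → 54.51 μm/a
  total first-year rate 57.55 μm/a
57.6 μm/a falls in (50, 80] for carbon steel → category C4

C4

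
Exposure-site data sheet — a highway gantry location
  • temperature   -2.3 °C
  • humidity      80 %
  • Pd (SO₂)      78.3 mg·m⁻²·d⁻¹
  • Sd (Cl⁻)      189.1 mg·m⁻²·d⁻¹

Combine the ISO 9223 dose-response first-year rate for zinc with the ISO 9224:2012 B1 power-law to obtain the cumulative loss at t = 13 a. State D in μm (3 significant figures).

D(13) = 21.9 μm

zinc: f(T) = +0.038·(T−10) [T≤10 °C] = -0.4674
  sulphur-dioxide contribution → 2.183 μm/a
  chloride contribution → 0.5417 μm/a
  total first-year rate 2.725 μm/a
Long-term exponent b (ISO 9224 Table 2, B1) = 0.813
  D(13) = 2.725 × 13^0.813 = 2.725 × 8.047 = 21.93 μm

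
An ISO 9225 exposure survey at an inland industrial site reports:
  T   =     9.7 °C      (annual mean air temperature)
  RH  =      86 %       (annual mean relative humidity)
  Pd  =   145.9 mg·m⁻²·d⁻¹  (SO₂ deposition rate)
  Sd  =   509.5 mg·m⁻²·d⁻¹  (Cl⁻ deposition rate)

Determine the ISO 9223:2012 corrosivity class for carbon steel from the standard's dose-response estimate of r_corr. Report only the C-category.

CX

carbon steel: T≤10 °C ⇒ hinge +0.150·(9.7−10) = -0.0450
  Pd branch = 1.77·Pd^0.52·e^(0.02·RH+f) = 126.1 μm/a
  Cl⁻ term: 0.102·509.5^0.62·exp(0.033·86+0.04·9.7) = 122.5
  r_corr = 126.1 + 122.5 = 248.6 μm/a
ISO 9223 Table 2 (carbon steel): 200 < 249 ≤ 700 μm/a ⇒ CX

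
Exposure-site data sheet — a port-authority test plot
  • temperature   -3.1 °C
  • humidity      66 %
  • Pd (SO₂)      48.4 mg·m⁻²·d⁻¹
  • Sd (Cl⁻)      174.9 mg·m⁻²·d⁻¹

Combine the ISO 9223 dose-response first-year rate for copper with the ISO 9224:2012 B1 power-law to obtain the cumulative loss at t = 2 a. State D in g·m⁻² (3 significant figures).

D(2) = 7.38 g·m⁻²

copper: temperature factor f = +0.126·(-13.1) = -1.6506
  sulphur-dioxide contribution → 0.137 μm/a
  chloride contribution → 0.3821 μm/a
  total first-year rate 0.5191 μm/a
Long-term exponent b (ISO 9224 Table 2, B1) = 0.667
  D(2) = 0.5191 × 2^0.667 = 0.5191 × 1.588 = 0.8242 μm
  Mass loss = 0.8242 μm × 8.96 g/cm³ = 7.385 g·m⁻²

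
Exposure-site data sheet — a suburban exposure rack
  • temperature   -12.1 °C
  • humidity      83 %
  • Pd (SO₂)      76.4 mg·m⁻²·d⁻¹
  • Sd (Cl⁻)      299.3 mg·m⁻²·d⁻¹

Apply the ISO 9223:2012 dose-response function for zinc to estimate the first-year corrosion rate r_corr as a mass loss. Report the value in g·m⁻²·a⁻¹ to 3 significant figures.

r_corr = 14.4 g·m⁻²·a⁻¹

zinc: T≤10 °C ⇒ hinge +0.038·(-12.1−10) = -0.8398
  SO₂ term: 0.0129·76.4^0.44·exp(0.046·83-0.8398) = 1.708
  Sd branch = 0.0175·Sd^0.57·e^(0.008·RH+0.085·T) = 0.3134 μm/a
  r_corr = 1.708 + 0.3134 = 2.022 μm/a
Convert to mass loss: 2.022 μm/a × 7.14 g/cm³ = 14.44 g·m⁻²·a⁻¹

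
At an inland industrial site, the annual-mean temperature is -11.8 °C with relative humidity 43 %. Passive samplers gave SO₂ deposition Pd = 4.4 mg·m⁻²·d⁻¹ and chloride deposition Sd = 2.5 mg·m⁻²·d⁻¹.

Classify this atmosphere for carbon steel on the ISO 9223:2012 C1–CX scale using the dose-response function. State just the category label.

C1

carbon steel: temperature factor f = +0.150·(-21.8) = -3.2700
  Pd branch = 1.77·Pd^0.52·e^(0.02·RH+f) = 0.3435 μm/a
  Cl⁻ term: 0.102·2.5^0.62·exp(0.033·43+0.04·-11.8) = 0.4641
  sum: 0.3435 + 0.4641 → r_corr = 0.8076 μm/a
0.808 μm/a falls in (0, 1.3] for carbon steel → category C1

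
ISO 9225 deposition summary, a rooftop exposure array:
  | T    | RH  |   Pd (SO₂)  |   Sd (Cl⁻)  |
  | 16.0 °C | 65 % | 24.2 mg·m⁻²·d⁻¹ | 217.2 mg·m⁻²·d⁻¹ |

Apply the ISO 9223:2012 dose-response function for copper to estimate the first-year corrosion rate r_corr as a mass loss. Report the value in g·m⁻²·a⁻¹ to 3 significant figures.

r_corr = 12.0 g·m⁻²·a⁻¹

copper: T>10 °C ⇒ hinge -0.080·(16.0−10) = -0.4800
  sulphur-dioxide contribution → 0.3476 μm/a
  chloride contribution → 0.9964 μm/a
  ⇒ r_corr(copper) = 1.344 μm/a
Convert to mass loss: 1.344 μm/a × 8.96 g/cm³ = 12.04 g·m⁻²·a⁻¹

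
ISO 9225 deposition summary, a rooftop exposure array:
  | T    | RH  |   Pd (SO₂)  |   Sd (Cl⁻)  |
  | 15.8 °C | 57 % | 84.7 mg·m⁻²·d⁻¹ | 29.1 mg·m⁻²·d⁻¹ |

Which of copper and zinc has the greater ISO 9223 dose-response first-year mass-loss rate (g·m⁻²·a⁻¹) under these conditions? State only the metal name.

copper: temperature factor f = -0.080·(5.8) = -0.4640
  Pd branch = 0.0053·Pd^0.26·e^(0.059·RH+f) = 0.3052 μm/a
  Sd branch = 0.01025·Sd^0.27·e^(0.036·RH+0.049·T) = 0.4299 μm/a
  sum: 0.3052 + 0.4299 → r_corr = 0.7351 μm/a
  mass loss = 0.7351 μm/a × 8.96 g/cm³ = 6.586 g·m⁻²·a⁻¹
zinc: T>10 °C ⇒ hinge -0.071·(15.8−10) = -0.4118
  SO₂ term: 0.0129·84.7^0.44·exp(0.046·57-0.4118) = 0.8293
  Cl⁻ term: 0.0175·29.1^0.57·exp(0.008·57+0.085·15.8) = 0.7224
  sum: 0.8293 + 0.7224 → r_corr = 1.552 μm/a
  mass loss = 1.552 μm/a × 7.14 g/cm³ = 11.08 g·m⁻²·a⁻¹
Ordering by g·m⁻²·a⁻¹: zinc (11.1) > copper (6.59)

zinc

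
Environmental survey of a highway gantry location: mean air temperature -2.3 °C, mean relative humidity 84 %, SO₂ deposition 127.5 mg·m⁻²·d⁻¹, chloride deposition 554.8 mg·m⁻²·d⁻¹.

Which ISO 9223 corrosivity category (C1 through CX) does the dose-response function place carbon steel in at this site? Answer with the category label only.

carbon steel: temperature factor f = +0.150·(-12.3) = -1.8450
  sulphur-dioxide contribution → 18.67 μm/a
  chloride contribution → 74.8 μm/a
  ⇒ r_corr(carbon steel) = 93.47 μm/a
93.5 μm/a falls in (80, 200] for carbon steel → category C5

C5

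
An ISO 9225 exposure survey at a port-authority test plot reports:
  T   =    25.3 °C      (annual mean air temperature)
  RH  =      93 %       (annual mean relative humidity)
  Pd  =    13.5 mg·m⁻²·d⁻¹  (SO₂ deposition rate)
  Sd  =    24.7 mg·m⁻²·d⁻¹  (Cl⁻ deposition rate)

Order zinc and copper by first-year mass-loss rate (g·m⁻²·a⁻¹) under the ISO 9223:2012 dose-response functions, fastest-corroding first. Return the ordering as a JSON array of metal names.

zinc: T>10 °C ⇒ hinge -0.071·(25.3−10) = -1.0863
  SO₂ term: 0.0129·13.5^0.44·exp(0.046·93-1.0863) = 0.9864
  Sd branch = 0.0175·Sd^0.57·e^(0.008·RH+0.085·T) = 1.968 μm/a
  sum: 0.9864 + 1.968 → r_corr = 2.954 μm/a
  mass loss = 2.954 μm/a × 7.14 g/cm³ = 21.09 g·m⁻²·a⁻¹
copper: temperature factor f = -0.080·(15.3) = -1.2240
  Pd branch = 0.0053·Pd^0.26·e^(0.059·RH+f) = 0.7406 μm/a
  Cl⁻ term: 0.01025·24.7^0.27·exp(0.036·93+0.049·25.3) = 2.394
  r_corr = 0.7406 + 2.394 = 3.135 μm/a
  mass loss = 3.135 μm/a × 8.96 g/cm³ = 28.09 g·m⁻²·a⁻¹
Ordering by g·m⁻²·a⁻¹: copper (28.1) > zinc (21.1)

["copper", "zinc"]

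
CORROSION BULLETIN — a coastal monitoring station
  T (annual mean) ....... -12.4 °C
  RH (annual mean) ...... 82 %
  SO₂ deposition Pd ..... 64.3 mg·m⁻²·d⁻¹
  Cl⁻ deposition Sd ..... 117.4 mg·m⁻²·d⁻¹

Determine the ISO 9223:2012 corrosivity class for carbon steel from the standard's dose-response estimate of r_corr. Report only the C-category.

C2

carbon steel: temperature factor f = +0.150·(-22.4) = -3.3600
  Pd branch = 1.77·Pd^0.52·e^(0.02·RH+f) = 2.762 μm/a
  Cl⁻ term: 0.102·117.4^0.62·exp(0.033·82+0.04·-12.4) = 17.85
  r_corr = 2.762 + 17.85 = 20.61 μm/a
Category bounds: 1.3…25 μm/a bracket r_corr ⇒ C2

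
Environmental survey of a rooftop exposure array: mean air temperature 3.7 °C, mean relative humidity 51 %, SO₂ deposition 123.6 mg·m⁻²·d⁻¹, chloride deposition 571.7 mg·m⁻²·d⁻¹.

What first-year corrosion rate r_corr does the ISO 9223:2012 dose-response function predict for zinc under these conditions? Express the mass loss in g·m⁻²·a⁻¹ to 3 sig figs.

zinc: f(T) = +0.038·(T−10) [T≤10 °C] = -0.2394
  sulphur-dioxide contribution → 0.883 μm/a
  chloride contribution → 1.344 μm/a
  ⇒ r_corr(zinc) = 2.227 μm/a
Convert to mass loss: 2.227 μm/a × 7.14 g/cm³ = 15.9 g·m⁻²·a⁻¹

r_corr = 15.9 g·m⁻²·a⁻¹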